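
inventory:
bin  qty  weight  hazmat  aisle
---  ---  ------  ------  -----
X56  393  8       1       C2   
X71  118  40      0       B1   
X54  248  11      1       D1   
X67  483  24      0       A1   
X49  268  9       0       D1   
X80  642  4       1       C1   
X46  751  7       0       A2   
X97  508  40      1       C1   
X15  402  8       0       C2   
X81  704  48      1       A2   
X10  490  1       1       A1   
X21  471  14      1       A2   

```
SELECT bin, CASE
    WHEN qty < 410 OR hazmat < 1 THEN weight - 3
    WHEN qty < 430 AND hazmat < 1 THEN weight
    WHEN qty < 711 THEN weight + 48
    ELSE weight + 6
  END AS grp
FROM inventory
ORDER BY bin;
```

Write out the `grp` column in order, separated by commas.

bin=X10: qty < 711 → 49
bin=X15: qty < 410 OR hazmat < 1 → 5
bin=X21: qty < 711 → 62
bin=X46: qty < 410 OR hazmat < 1 → 4
bin=X49: qty < 410 OR hazmat < 1 → 6
bin=X54: qty < 410 OR hazmat < 1 → 8
bin=X56: qty < 410 OR hazmat < 1 → 5
bin=X67: qty < 410 OR hazmat < 1 → 21
bin=X71: qty < 410 OR hazmat < 1 → 37
bin=X80: qty < 711 → 52
bin=X81: qty < 711 → 96
bin=X97: qty < 711 → 88

49, 5, 62, 4, 6, 8, 5, 21, 37, 52, 96, 88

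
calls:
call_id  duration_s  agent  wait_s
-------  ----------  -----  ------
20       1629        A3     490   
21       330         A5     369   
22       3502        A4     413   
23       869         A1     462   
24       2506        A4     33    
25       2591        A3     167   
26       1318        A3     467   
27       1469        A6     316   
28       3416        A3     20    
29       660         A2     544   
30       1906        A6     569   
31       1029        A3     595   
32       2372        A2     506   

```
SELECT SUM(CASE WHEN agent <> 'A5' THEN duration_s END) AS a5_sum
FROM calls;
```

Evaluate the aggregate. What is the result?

call_id=20: ✓ → 1629
call_id=21: ✗
call_id=22: ✓ → 3502
call_id=23: ✓ → 869
call_id=24: ✓ → 2506
call_id=25: ✓ → 2591
call_id=26: ✓ → 1318
call_id=27: ✓ → 1469
call_id=28: ✓ → 3416
call_id=29: ✓ → 660
call_id=30: ✓ → 1906
call_id=31: ✓ → 1029
call_id=32: ✓ → 2372
a5_sum = 1629 + 3502 + 869 + 2506 + 2591 + 1318 + 1469 + 3416 + 660 + 1906 + 1029 + 2372 = 23267

23267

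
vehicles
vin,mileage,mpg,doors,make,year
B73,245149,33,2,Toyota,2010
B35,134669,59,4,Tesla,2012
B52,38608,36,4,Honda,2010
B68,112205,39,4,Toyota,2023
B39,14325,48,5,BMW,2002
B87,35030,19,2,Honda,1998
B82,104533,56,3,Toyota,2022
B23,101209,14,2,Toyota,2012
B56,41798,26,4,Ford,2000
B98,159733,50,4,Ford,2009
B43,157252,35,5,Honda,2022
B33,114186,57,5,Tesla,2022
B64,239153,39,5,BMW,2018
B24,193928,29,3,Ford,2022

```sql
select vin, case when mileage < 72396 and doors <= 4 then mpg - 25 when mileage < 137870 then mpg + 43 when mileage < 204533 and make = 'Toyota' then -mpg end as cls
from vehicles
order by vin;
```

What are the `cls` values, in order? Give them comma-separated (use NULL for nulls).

vin=B23: mileage < 137870 → 57
vin=B24: (no match → NULL) → NULL
vin=B33: mileage < 137870 → 100
vin=B35: mileage < 137870 → 102
vin=B39: mileage < 137870 → 91
vin=B43: (no match → NULL) → NULL
vin=B52: mileage < 72396 and doors <= 4 → 11
vin=B56: mileage < 72396 and doors <= 4 → 1
vin=B64: (no match → NULL) → NULL
vin=B68: mileage < 137870 → 82
vin=B73: (no match → NULL) → NULL
vin=B82: mileage < 137870 → 99
vin=B87: mileage < 72396 and doors <= 4 → -6
vin=B98: (no match → NULL) → NULL

57, NULL, 100, 102, 91, NULL, 11, 1, NULL, 82, NULL, 99, -6, NULL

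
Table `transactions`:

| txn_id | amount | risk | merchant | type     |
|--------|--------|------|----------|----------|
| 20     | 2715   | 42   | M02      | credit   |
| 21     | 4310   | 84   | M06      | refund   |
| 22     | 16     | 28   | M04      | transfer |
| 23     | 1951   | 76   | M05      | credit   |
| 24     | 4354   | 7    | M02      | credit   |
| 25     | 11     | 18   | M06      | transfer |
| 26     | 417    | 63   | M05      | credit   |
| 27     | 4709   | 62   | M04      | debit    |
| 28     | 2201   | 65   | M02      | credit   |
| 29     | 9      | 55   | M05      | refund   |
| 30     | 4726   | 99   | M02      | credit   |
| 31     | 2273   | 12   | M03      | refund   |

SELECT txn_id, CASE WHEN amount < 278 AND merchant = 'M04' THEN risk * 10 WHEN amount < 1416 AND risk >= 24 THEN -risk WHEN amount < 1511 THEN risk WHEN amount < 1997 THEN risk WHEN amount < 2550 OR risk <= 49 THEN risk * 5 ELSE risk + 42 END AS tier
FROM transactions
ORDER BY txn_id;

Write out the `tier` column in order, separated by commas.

210, 126, 280, 76, 35, 18, -63, 104, 325, -55, 141, 60

txn_id=20: amount < 2550 OR risk <= 49 → 210
txn_id=21: ELSE → 126
txn_id=22: amount < 278 AND merchant = 'M04' → 280
txn_id=23: amount < 1997 → 76
txn_id=24: amount < 2550 OR risk <= 49 → 35
txn_id=25: amount < 1511 → 18
txn_id=26: amount < 1416 AND risk >= 24 → -63
txn_id=27: ELSE → 104
txn_id=28: amount < 2550 OR risk <= 49 → 325
txn_id=29: amount < 1416 AND risk >= 24 → -55
txn_id=30: ELSE → 141
txn_id=31: amount < 2550 OR risk <= 49 → 60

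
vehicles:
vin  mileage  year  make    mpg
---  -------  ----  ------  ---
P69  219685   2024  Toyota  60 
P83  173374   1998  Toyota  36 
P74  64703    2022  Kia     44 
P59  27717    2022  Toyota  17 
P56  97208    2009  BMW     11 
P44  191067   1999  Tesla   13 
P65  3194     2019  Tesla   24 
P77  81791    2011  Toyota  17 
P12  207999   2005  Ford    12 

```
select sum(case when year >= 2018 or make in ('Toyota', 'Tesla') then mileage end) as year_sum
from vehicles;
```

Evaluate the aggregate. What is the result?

761531

vin=P69: ✓ → 219685
vin=P83: ✓ → 173374
vin=P74: ✓ → 64703
vin=P59: ✓ → 27717
vin=P56: ✗
vin=P44: ✓ → 191067
vin=P65: ✓ → 3194
vin=P77: ✓ → 81791
vin=P12: ✗
year_sum = 219685 + 173374 + 64703 + 27717 + 191067 + 3194 + 81791 = 761531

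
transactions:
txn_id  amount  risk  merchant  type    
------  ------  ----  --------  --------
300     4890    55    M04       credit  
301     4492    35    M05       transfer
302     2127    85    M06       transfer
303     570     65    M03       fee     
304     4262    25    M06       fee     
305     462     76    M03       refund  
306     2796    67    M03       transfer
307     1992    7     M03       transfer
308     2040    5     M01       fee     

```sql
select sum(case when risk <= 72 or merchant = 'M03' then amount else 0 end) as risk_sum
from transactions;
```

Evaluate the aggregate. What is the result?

txn_id=300: ✓ → 4890
txn_id=301: ✓ → 4492
txn_id=302: ✗
txn_id=303: ✓ → 570
txn_id=304: ✓ → 4262
txn_id=305: ✓ → 462
txn_id=306: ✓ → 2796
txn_id=307: ✓ → 1992
txn_id=308: ✓ → 2040
risk_sum = 4890 + 4492 + 570 + 4262 + 462 + 2796 + 1992 + 2040 = 21504

21504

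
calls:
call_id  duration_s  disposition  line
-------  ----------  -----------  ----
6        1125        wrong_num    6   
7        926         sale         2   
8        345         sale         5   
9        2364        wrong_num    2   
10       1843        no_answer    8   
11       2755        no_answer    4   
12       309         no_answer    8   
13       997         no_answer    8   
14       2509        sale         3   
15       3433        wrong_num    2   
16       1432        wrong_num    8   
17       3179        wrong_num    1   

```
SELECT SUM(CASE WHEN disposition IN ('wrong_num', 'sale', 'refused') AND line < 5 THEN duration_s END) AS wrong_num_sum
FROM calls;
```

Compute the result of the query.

12411

call_id=6: ✗
call_id=7: ✓ → 926
call_id=8: ✗
call_id=9: ✓ → 2364
call_id=10: ✗
call_id=11: ✗
call_id=12: ✗
call_id=13: ✗
call_id=14: ✓ → 2509
call_id=15: ✓ → 3433
call_id=16: ✗
call_id=17: ✓ → 3179
wrong_num_sum = 926 + 2364 + 2509 + 3433 + 3179 = 12411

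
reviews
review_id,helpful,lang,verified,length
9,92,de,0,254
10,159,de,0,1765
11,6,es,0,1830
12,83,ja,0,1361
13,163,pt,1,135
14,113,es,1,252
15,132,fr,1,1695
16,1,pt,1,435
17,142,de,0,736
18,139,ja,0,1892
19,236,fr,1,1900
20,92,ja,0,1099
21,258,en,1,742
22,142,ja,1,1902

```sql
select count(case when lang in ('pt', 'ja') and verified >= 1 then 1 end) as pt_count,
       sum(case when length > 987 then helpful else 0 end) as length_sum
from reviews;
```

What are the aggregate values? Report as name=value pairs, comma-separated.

pt_count=3, length_sum=989

[pt_count: lang in ('pt', 'ja') and verified >= 1]
review_id=9: ✗
review_id=10: ✗
review_id=11: ✗
review_id=12: ✗
review_id=13: ✓ → 1
review_id=14: ✗
review_id=15: ✗
review_id=16: ✓ → 1
review_id=17: ✗
review_id=18: ✗
review_id=19: ✗
review_id=20: ✗
review_id=21: ✗
review_id=22: ✓ → 1
pt_count = COUNT(1, 1, 1) = 3
—
[length_sum: length > 987]
review_id=9: ✗
review_id=10: ✓ → 159
review_id=11: ✓ → 6
review_id=12: ✓ → 83
review_id=13: ✗
review_id=14: ✗
review_id=15: ✓ → 132
review_id=16: ✗
review_id=17: ✗
review_id=18: ✓ → 139
review_id=19: ✓ → 236
review_id=20: ✓ → 92
review_id=21: ✗
review_id=22: ✓ → 142
length_sum = 159 + 6 + 83 + 132 + 139 + 236 + 92 + 142 = 989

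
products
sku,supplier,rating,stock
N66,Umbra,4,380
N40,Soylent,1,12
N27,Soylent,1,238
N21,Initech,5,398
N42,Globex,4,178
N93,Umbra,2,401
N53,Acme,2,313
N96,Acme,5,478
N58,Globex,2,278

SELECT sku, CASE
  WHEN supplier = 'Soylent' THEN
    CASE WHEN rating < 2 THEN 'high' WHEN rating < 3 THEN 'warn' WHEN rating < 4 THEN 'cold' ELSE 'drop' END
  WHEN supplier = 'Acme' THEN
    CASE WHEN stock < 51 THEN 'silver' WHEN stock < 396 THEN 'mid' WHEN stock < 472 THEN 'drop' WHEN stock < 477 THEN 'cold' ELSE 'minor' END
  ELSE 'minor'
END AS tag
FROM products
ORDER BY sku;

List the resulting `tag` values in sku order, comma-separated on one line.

sku=N21: supplier='Initech' → outer ELSE → minor
sku=N27: supplier='Soylent' → inner[rating < 2] → high
sku=N40: supplier='Soylent' → inner[rating < 2] → high
sku=N42: supplier='Globex' → outer ELSE → minor
sku=N53: supplier='Acme' → inner[stock < 396] → mid
sku=N58: supplier='Globex' → outer ELSE → minor
sku=N66: supplier='Umbra' → outer ELSE → minor
sku=N93: supplier='Umbra' → outer ELSE → minor
sku=N96: supplier='Acme' → inner[ELSE] → minor

minor, high, high, minor, mid, minor, minor, minor, minor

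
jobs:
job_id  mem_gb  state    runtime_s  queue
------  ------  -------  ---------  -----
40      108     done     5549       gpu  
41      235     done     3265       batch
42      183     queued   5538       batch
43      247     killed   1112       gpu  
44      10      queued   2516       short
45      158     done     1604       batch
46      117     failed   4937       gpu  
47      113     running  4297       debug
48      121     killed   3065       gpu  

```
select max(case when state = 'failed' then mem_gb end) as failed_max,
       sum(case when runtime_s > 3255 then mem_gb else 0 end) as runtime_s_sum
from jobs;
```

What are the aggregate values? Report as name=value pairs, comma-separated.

failed_max=117, runtime_s_sum=756

[failed_max: state = 'failed']
job_id=40: ✗
job_id=41: ✗
job_id=42: ✗
job_id=43: ✗
job_id=44: ✗
job_id=45: ✗
job_id=46: ✓ → 117
job_id=47: ✗
job_id=48: ✗
failed_max = MAX(117) = 117
—
[runtime_s_sum: runtime_s > 3255]
job_id=40: ✓ → 108
job_id=41: ✓ → 235
job_id=42: ✓ → 183
job_id=43: ✗
job_id=44: ✗
job_id=45: ✗
job_id=46: ✓ → 117
job_id=47: ✓ → 113
job_id=48: ✗
runtime_s_sum = 108 + 235 + 183 + 117 + 113 = 756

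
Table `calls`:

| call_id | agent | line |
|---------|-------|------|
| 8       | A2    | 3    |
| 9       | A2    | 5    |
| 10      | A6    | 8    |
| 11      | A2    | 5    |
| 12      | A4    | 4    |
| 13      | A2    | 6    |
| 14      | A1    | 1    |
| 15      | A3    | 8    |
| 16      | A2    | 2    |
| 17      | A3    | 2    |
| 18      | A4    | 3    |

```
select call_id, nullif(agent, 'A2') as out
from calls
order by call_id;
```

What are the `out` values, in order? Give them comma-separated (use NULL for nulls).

call_id=8: agent=A2 vs A2: equal → NULL
call_id=9: agent=A2 vs A2: equal → NULL
call_id=10: agent=A6 vs A2: differ → A6
call_id=11: agent=A2 vs A2: equal → NULL
call_id=12: agent=A4 vs A2: differ → A4
call_id=13: agent=A2 vs A2: equal → NULL
call_id=14: agent=A1 vs A2: differ → A1
call_id=15: agent=A3 vs A2: differ → A3
call_id=16: agent=A2 vs A2: equal → NULL
call_id=17: agent=A3 vs A2: differ → A3
call_id=18: agent=A4 vs A2: differ → A4

NULL, NULL, A6, NULL, A4, NULL, A1, A3, NULL, A3, A4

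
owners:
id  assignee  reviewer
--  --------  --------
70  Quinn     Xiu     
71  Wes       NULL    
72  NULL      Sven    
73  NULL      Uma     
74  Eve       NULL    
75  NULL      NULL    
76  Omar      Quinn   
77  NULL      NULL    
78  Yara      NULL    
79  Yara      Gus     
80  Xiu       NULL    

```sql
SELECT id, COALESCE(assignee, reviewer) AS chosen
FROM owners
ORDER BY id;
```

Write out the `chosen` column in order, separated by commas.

Quinn, Wes, Sven, Uma, Eve, NULL, Omar, NULL, Yara, Yara, Xiu

id=70: assignee=Quinn → Quinn
id=71: assignee=Wes → Wes
id=72: assignee=NULL, reviewer=Sven → Sven
id=73: assignee=NULL, reviewer=Uma → Uma
id=74: assignee=Eve → Eve
id=75: assignee=NULL, reviewer=NULL (all NULL) → NULL
id=76: assignee=Omar → Omar
id=77: assignee=NULL, reviewer=NULL (all NULL) → NULL
id=78: assignee=Yara → Yara
id=79: assignee=Yara → Yara
id=80: assignee=Xiu → Xiu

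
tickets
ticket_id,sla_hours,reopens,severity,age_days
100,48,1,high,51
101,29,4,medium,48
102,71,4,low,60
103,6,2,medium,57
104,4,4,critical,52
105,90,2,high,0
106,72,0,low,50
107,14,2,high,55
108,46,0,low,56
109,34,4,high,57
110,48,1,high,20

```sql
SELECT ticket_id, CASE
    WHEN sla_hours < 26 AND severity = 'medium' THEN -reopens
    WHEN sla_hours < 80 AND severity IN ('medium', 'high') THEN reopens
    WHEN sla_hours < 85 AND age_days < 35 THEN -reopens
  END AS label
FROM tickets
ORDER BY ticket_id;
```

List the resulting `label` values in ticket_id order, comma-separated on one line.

ticket_id=100: sla_hours < 80 AND severity IN ('medium', 'high') → 1
ticket_id=101: sla_hours < 80 AND severity IN ('medium', 'high') → 4
ticket_id=102: (no match → NULL) → NULL
ticket_id=103: sla_hours < 26 AND severity = 'medium' → -2
ticket_id=104: (no match → NULL) → NULL
ticket_id=105: (no match → NULL) → NULL
ticket_id=106: (no match → NULL) → NULL
ticket_id=107: sla_hours < 80 AND severity IN ('medium', 'high') → 2
ticket_id=108: (no match → NULL) → NULL
ticket_id=109: sla_hours < 80 AND severity IN ('medium', 'high') → 4
ticket_id=110: sla_hours < 80 AND severity IN ('medium', 'high') → 1

1, 4, NULL, -2, NULL, NULL, NULL, 2, NULL, 4, 1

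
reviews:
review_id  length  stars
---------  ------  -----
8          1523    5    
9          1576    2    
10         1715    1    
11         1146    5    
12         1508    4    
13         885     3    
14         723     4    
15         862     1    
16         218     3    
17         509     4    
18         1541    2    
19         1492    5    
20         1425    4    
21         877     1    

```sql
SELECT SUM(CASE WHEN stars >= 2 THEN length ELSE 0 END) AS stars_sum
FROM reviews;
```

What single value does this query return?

review_id=8: ✓ → 1523
review_id=9: ✓ → 1576
review_id=10: ✗
review_id=11: ✓ → 1146
review_id=12: ✓ → 1508
review_id=13: ✓ → 885
review_id=14: ✓ → 723
review_id=15: ✗
review_id=16: ✓ → 218
review_id=17: ✓ → 509
review_id=18: ✓ → 1541
review_id=19: ✓ → 1492
review_id=20: ✓ → 1425
review_id=21: ✗
stars_sum = 1523 + 1576 + 1146 + 1508 + 885 + 723 + 218 + 509 + 1541 + 1492 + 1425 = 12546

12546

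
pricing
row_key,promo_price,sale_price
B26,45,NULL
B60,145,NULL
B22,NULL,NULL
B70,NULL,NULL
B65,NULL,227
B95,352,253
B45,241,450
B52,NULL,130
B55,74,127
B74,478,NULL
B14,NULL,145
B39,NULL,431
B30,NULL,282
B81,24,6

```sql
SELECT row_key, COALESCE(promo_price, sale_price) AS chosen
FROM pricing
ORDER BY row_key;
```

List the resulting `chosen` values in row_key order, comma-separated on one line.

row_key=B14: promo_price=NULL, sale_price=145 → 145
row_key=B22: promo_price=NULL, sale_price=NULL (all NULL) → NULL
row_key=B26: promo_price=45 → 45
row_key=B30: promo_price=NULL, sale_price=282 → 282
row_key=B39: promo_price=NULL, sale_price=431 → 431
row_key=B45: promo_price=241 → 241
row_key=B52: promo_price=NULL, sale_price=130 → 130
row_key=B55: promo_price=74 → 74
row_key=B60: promo_price=145 → 145
row_key=B65: promo_price=NULL, sale_price=227 → 227
row_key=B70: promo_price=NULL, sale_price=NULL (all NULL) → NULL
row_key=B74: promo_price=478 → 478
row_key=B81: promo_price=24 → 24
row_key=B95: promo_price=352 → 352

145, NULL, 45, 282, 431, 241, 130, 74, 145, 227, NULL, 478, 24, 352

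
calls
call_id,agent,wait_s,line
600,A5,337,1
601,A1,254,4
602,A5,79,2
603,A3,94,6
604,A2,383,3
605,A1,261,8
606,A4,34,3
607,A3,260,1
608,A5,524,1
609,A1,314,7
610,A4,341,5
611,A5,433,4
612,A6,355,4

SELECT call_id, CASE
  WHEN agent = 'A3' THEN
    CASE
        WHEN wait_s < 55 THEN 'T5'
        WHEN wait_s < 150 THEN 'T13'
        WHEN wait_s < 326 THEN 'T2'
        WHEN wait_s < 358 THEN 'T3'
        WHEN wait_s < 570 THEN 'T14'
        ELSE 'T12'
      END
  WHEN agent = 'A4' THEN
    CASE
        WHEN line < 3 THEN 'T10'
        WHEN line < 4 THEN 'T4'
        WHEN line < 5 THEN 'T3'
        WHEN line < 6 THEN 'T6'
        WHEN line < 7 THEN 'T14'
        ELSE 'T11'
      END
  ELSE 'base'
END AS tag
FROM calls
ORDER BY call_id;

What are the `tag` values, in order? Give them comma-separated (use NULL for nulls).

base, base, base, T13, base, base, T4, T2, base, base, T6, base, base

call_id=600: agent='A5' → outer ELSE → base
call_id=601: agent='A1' → outer ELSE → base
call_id=602: agent='A5' → outer ELSE → base
call_id=603: agent='A3' → inner[wait_s < 150] → T13
call_id=604: agent='A2' → outer ELSE → base
call_id=605: agent='A1' → outer ELSE → base
call_id=606: agent='A4' → inner[line < 4] → T4
call_id=607: agent='A3' → inner[wait_s < 326] → T2
call_id=608: agent='A5' → outer ELSE → base
call_id=609: agent='A1' → outer ELSE → base
call_id=610: agent='A4' → inner[line < 6] → T6
call_id=611: agent='A5' → outer ELSE → base
call_id=612: agent='A6' → outer ELSE → base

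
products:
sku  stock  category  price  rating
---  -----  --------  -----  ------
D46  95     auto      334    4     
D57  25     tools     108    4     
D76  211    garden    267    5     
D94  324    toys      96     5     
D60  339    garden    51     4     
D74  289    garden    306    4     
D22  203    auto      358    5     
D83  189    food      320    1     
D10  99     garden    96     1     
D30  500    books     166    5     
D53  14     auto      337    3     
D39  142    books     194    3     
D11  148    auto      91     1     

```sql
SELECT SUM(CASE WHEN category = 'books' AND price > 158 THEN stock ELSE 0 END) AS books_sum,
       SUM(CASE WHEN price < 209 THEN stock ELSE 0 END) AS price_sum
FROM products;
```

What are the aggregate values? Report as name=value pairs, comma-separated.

[books_sum: category = 'books' AND price > 158]
sku=D46: ✗
sku=D57: ✗
sku=D76: ✗
sku=D94: ✗
sku=D60: ✗
sku=D74: ✗
sku=D22: ✗
sku=D83: ✗
sku=D10: ✗
sku=D30: ✓ → 500
sku=D53: ✗
sku=D39: ✓ → 142
sku=D11: ✗
books_sum = 500 + 142 = 642
—
[price_sum: price < 209]
sku=D46: ✗
sku=D57: ✓ → 25
sku=D76: ✗
sku=D94: ✓ → 324
sku=D60: ✓ → 339
sku=D74: ✗
sku=D22: ✗
sku=D83: ✗
sku=D10: ✓ → 99
sku=D30: ✓ → 500
sku=D53: ✗
sku=D39: ✓ → 142
sku=D11: ✓ → 148
price_sum = 25 + 324 + 339 + 99 + 500 + 142 + 148 = 1577

books_sum=642, price_sum=1577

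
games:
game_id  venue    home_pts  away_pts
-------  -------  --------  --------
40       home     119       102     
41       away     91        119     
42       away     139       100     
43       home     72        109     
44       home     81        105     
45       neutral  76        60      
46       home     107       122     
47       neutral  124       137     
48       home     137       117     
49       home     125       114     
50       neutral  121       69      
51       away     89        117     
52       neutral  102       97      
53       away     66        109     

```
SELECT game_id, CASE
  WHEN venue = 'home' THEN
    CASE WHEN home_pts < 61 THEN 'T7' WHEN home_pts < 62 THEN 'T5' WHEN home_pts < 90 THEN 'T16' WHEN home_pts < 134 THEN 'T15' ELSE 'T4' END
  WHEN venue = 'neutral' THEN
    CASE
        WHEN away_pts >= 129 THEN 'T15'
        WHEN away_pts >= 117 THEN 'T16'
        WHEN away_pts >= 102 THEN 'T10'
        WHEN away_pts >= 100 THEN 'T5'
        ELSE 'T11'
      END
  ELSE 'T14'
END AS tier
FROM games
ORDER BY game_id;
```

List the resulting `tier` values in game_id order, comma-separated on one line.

game_id=40: venue='home' → inner[home_pts < 134] → T15
game_id=41: venue='away' → outer ELSE → T14
game_id=42: venue='away' → outer ELSE → T14
game_id=43: venue='home' → inner[home_pts < 90] → T16
game_id=44: venue='home' → inner[home_pts < 90] → T16
game_id=45: venue='neutral' → inner[ELSE] → T11
game_id=46: venue='home' → inner[home_pts < 134] → T15
game_id=47: venue='neutral' → inner[away_pts >= 129] → T15
game_id=48: venue='home' → inner[ELSE] → T4
game_id=49: venue='home' → inner[home_pts < 134] → T15
game_id=50: venue='neutral' → inner[ELSE] → T11
game_id=51: venue='away' → outer ELSE → T14
game_id=52: venue='neutral' → inner[ELSE] → T11
game_id=53: venue='away' → outer ELSE → T14

T15, T14, T14, T16, T16, T11, T15, T15, T4, T15, T11, T14, T11, T14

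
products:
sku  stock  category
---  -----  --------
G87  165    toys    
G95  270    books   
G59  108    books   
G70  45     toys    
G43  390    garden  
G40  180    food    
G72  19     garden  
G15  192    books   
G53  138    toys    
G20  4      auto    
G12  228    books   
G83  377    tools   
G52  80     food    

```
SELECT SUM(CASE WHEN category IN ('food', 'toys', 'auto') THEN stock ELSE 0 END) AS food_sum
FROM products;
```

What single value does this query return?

612

sku=G87: ✓ → 165
sku=G95: ✗
sku=G59: ✗
sku=G70: ✓ → 45
sku=G43: ✗
sku=G40: ✓ → 180
sku=G72: ✗
sku=G15: ✗
sku=G53: ✓ → 138
sku=G20: ✓ → 4
sku=G12: ✗
sku=G83: ✗
sku=G52: ✓ → 80
food_sum = 165 + 45 + 180 + 138 + 4 + 80 = 612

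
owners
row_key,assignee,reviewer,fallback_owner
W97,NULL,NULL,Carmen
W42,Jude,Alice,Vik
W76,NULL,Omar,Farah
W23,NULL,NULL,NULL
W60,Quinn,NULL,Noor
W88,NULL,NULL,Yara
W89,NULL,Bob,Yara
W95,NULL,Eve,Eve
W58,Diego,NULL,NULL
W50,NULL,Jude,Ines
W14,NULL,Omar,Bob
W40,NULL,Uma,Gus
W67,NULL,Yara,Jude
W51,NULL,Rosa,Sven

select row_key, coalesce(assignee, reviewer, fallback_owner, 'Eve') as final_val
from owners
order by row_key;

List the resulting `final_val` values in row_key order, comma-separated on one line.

Omar, Eve, Uma, Jude, Jude, Rosa, Diego, Quinn, Yara, Omar, Yara, Bob, Eve, Carmen

row_key=W14: assignee=NULL, reviewer=Omar → Omar
row_key=W23: assignee=NULL, reviewer=NULL, fallback_owner=NULL, → literal Eve → Eve
row_key=W40: assignee=NULL, reviewer=Uma → Uma
row_key=W42: assignee=Jude → Jude
row_key=W50: assignee=NULL, reviewer=Jude → Jude
row_key=W51: assignee=NULL, reviewer=Rosa → Rosa
row_key=W58: assignee=Diego → Diego
row_key=W60: assignee=Quinn → Quinn
row_key=W67: assignee=NULL, reviewer=Yara → Yara
row_key=W76: assignee=NULL, reviewer=Omar → Omar
row_key=W88: assignee=NULL, reviewer=NULL, fallback_owner=Yara → Yara
row_key=W89: assignee=NULL, reviewer=Bob → Bob
row_key=W95: assignee=NULL, reviewer=Eve → Eve
row_key=W97: assignee=NULL, reviewer=NULL, fallback_owner=Carmen → Carmen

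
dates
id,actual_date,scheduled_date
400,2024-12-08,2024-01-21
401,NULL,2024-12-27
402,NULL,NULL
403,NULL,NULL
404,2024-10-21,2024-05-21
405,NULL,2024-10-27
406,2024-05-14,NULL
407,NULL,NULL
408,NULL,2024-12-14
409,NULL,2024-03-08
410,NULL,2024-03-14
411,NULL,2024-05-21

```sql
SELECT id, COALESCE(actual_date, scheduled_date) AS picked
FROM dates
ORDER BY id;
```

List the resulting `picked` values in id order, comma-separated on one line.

id=400: actual_date=2024-12-08 → 2024-12-08
id=401: actual_date=NULL, scheduled_date=2024-12-27 → 2024-12-27
id=402: actual_date=NULL, scheduled_date=NULL (all NULL) → NULL
id=403: actual_date=NULL, scheduled_date=NULL (all NULL) → NULL
id=404: actual_date=2024-10-21 → 2024-10-21
id=405: actual_date=NULL, scheduled_date=2024-10-27 → 2024-10-27
id=406: actual_date=2024-05-14 → 2024-05-14
id=407: actual_date=NULL, scheduled_date=NULL (all NULL) → NULL
id=408: actual_date=NULL, scheduled_date=2024-12-14 → 2024-12-14
id=409: actual_date=NULL, scheduled_date=2024-03-08 → 2024-03-08
id=410: actual_date=NULL, scheduled_date=2024-03-14 → 2024-03-14
id=411: actual_date=NULL, scheduled_date=2024-05-21 → 2024-05-21

2024-12-08, 2024-12-27, NULL, NULL, 2024-10-21, 2024-10-27, 2024-05-14, NULL, 2024-12-14, 2024-03-08, 2024-03-14, 2024-05-21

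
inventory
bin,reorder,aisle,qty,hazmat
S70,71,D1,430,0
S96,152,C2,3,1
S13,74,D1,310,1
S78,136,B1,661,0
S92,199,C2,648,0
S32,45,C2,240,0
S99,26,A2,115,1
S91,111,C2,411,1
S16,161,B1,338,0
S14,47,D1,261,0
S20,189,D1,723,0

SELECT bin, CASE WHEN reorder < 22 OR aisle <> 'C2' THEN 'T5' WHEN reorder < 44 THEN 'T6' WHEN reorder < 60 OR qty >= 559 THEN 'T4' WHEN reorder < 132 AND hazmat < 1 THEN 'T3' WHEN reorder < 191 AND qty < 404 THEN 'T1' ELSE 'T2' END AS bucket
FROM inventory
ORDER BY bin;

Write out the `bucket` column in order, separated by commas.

T5, T5, T5, T5, T4, T5, T5, T2, T4, T1, T5

bin=S13: reorder < 22 OR aisle <> 'C2' → T5
bin=S14: reorder < 22 OR aisle <> 'C2' → T5
bin=S16: reorder < 22 OR aisle <> 'C2' → T5
bin=S20: reorder < 22 OR aisle <> 'C2' → T5
bin=S32: reorder < 60 OR qty >= 559 → T4
bin=S70: reorder < 22 OR aisle <> 'C2' → T5
bin=S78: reorder < 22 OR aisle <> 'C2' → T5
bin=S91: ELSE → T2
bin=S92: reorder < 60 OR qty >= 559 → T4
bin=S96: reorder < 191 AND qty < 404 → T1
bin=S99: reorder < 22 OR aisle <> 'C2' → T5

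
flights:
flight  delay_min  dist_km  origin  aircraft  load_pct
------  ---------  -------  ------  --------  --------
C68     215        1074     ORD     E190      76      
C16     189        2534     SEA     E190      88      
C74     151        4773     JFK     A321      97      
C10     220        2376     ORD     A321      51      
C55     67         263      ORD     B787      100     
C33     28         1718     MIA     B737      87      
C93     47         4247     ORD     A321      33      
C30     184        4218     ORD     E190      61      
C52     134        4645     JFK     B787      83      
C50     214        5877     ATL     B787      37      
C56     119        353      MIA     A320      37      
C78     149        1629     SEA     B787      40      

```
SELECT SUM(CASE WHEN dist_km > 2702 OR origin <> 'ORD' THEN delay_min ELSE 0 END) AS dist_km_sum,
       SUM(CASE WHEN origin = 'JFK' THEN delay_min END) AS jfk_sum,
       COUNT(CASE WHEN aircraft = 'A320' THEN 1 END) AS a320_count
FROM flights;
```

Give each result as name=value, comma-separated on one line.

[dist_km_sum: dist_km > 2702 OR origin <> 'ORD']
flight=C68: ✗
flight=C16: ✓ → 189
flight=C74: ✓ → 151
flight=C10: ✗
flight=C55: ✗
flight=C33: ✓ → 28
flight=C93: ✓ → 47
flight=C30: ✓ → 184
flight=C52: ✓ → 134
flight=C50: ✓ → 214
flight=C56: ✓ → 119
flight=C78: ✓ → 149
dist_km_sum = 189 + 151 + 28 + 47 + 184 + 134 + 214 + 119 + 149 = 1215
—
[jfk_sum: origin = 'JFK']
flight=C68: ✗
flight=C16: ✗
flight=C74: ✓ → 151
flight=C10: ✗
flight=C55: ✗
flight=C33: ✗
flight=C93: ✗
flight=C30: ✗
flight=C52: ✓ → 134
flight=C50: ✗
flight=C56: ✗
flight=C78: ✗
jfk_sum = 151 + 134 = 285
—
[a320_count: aircraft = 'A320']
flight=C68: ✗
flight=C16: ✗
flight=C74: ✗
flight=C10: ✗
flight=C55: ✗
flight=C33: ✗
flight=C93: ✗
flight=C30: ✗
flight=C52: ✗
flight=C50: ✗
flight=C56: ✓ → 1
flight=C78: ✗
a320_count = COUNT(1) = 1

dist_km_sum=1215, jfk_sum=285, a320_count=1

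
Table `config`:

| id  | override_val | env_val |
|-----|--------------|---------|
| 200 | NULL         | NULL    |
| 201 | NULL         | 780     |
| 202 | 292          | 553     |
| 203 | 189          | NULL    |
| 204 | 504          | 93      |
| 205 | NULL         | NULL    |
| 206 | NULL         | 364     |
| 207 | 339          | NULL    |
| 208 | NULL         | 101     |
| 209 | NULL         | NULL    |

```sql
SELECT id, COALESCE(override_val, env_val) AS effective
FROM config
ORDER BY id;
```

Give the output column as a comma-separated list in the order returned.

NULL, 780, 292, 189, 504, NULL, 364, 339, 101, NULL

id=200: override_val=NULL, env_val=NULL (all NULL) → NULL
id=201: override_val=NULL, env_val=780 → 780
id=202: override_val=292 → 292
id=203: override_val=189 → 189
id=204: override_val=504 → 504
id=205: override_val=NULL, env_val=NULL (all NULL) → NULL
id=206: override_val=NULL, env_val=364 → 364
id=207: override_val=339 → 339
id=208: override_val=NULL, env_val=101 → 101
id=209: override_val=NULL, env_val=NULL (all NULL) → NULL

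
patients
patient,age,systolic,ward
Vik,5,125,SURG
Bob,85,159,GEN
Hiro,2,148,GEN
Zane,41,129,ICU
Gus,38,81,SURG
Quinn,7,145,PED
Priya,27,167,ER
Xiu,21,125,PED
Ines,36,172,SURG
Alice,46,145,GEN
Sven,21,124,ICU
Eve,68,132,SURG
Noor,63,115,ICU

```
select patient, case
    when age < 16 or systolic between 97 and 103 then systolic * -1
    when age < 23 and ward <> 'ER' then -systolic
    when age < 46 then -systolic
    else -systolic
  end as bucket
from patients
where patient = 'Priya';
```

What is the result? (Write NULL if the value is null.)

patient = Priya: age=27, systolic=167, ward=ER.
age < 16 or systolic between 97 and 103 → false
age < 23 and ward <> 'ER' → false
age < 46 → true → -167

-167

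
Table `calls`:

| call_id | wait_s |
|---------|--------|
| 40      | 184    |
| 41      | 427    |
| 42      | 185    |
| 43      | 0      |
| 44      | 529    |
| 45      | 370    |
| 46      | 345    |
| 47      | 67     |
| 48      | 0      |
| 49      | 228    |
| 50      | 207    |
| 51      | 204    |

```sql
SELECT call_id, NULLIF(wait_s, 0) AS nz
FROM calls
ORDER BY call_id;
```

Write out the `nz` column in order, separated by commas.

call_id=40: wait_s=184 vs 0: differ → 184
call_id=41: wait_s=427 vs 0: differ → 427
call_id=42: wait_s=185 vs 0: differ → 185
call_id=43: wait_s=0 vs 0: equal → NULL
call_id=44: wait_s=529 vs 0: differ → 529
call_id=45: wait_s=370 vs 0: differ → 370
call_id=46: wait_s=345 vs 0: differ → 345
call_id=47: wait_s=67 vs 0: differ → 67
call_id=48: wait_s=0 vs 0: equal → NULL
call_id=49: wait_s=228 vs 0: differ → 228
call_id=50: wait_s=207 vs 0: differ → 207
call_id=51: wait_s=204 vs 0: differ → 204

184, 427, 185, NULL, 529, 370, 345, 67, NULL, 228, 207, 204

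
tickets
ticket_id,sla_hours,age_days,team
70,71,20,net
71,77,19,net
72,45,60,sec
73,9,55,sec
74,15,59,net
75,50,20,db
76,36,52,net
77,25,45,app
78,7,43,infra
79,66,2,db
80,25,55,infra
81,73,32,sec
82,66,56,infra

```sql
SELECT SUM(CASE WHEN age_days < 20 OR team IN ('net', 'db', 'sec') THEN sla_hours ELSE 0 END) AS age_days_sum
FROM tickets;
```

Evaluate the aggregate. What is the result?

442

ticket_id=70: ✓ → 71
ticket_id=71: ✓ → 77
ticket_id=72: ✓ → 45
ticket_id=73: ✓ → 9
ticket_id=74: ✓ → 15
ticket_id=75: ✓ → 50
ticket_id=76: ✓ → 36
ticket_id=77: ✗
ticket_id=78: ✗
ticket_id=79: ✓ → 66
ticket_id=80: ✗
ticket_id=81: ✓ → 73
ticket_id=82: ✗
age_days_sum = 71 + 77 + 45 + 9 + 15 + 50 + 36 + 66 + 73 = 442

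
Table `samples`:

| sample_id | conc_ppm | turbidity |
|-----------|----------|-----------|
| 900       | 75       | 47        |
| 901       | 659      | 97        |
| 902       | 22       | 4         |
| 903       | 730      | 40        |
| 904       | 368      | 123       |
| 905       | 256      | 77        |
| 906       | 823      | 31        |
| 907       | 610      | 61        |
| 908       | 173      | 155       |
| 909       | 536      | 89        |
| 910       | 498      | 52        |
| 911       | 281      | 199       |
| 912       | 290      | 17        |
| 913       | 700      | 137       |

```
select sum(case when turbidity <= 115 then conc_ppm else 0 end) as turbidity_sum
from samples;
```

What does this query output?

sample_id=900: ✓ → 75
sample_id=901: ✓ → 659
sample_id=902: ✓ → 22
sample_id=903: ✓ → 730
sample_id=904: ✗
sample_id=905: ✓ → 256
sample_id=906: ✓ → 823
sample_id=907: ✓ → 610
sample_id=908: ✗
sample_id=909: ✓ → 536
sample_id=910: ✓ → 498
sample_id=911: ✗
sample_id=912: ✓ → 290
sample_id=913: ✗
turbidity_sum = 75 + 659 + 22 + 730 + 256 + 823 + 610 + 536 + 498 + 290 = 4499

4499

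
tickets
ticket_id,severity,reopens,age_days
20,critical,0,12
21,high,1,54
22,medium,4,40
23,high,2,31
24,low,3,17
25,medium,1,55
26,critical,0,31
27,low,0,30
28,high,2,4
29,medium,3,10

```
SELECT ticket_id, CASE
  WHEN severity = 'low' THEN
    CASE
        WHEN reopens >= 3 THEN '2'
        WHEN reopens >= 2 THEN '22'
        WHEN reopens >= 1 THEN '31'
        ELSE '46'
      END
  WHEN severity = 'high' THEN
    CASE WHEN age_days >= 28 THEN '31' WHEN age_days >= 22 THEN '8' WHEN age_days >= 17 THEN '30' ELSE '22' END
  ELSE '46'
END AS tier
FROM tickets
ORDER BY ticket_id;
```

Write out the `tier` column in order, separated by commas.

ticket_id=20: severity='critical' → outer ELSE → 46
ticket_id=21: severity='high' → inner[age_days >= 28] → 31
ticket_id=22: severity='medium' → outer ELSE → 46
ticket_id=23: severity='high' → inner[age_days >= 28] → 31
ticket_id=24: severity='low' → inner[reopens >= 3] → 2
ticket_id=25: severity='medium' → outer ELSE → 46
ticket_id=26: severity='critical' → outer ELSE → 46
ticket_id=27: severity='low' → inner[ELSE] → 46
ticket_id=28: severity='high' → inner[ELSE] → 22
ticket_id=29: severity='medium' → outer ELSE → 46

46, 31, 46, 31, 2, 46, 46, 46, 22, 46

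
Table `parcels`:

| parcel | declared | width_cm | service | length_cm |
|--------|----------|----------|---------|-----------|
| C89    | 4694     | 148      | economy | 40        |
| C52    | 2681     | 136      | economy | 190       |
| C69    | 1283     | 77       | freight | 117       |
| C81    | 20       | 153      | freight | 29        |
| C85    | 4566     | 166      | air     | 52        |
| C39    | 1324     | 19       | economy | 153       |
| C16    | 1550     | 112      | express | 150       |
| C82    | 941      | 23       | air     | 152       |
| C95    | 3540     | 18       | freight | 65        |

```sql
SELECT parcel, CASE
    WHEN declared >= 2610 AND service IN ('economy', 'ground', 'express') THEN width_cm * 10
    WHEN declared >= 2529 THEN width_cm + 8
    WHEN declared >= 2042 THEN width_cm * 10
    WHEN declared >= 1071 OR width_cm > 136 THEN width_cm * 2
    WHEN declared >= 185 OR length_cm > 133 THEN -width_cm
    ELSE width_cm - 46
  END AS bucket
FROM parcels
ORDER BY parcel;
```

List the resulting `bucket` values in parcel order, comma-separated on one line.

224, 38, 1360, 154, 306, -23, 174, 1480, 26

parcel=C16: declared >= 1071 OR width_cm > 136 → 224
parcel=C39: declared >= 1071 OR width_cm > 136 → 38
parcel=C52: declared >= 2610 AND service IN ('economy', 'ground', 'express') → 1360
parcel=C69: declared >= 1071 OR width_cm > 136 → 154
parcel=C81: declared >= 1071 OR width_cm > 136 → 306
parcel=C82: declared >= 185 OR length_cm > 133 → -23
parcel=C85: declared >= 2529 → 174
parcel=C89: declared >= 2610 AND service IN ('economy', 'ground', 'express') → 1480
parcel=C95: declared >= 2529 → 26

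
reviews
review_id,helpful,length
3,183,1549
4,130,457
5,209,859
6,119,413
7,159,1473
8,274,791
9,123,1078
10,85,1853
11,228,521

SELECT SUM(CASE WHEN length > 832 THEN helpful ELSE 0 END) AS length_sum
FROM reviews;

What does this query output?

759

review_id=3: ✓ → 183
review_id=4: ✗
review_id=5: ✓ → 209
review_id=6: ✗
review_id=7: ✓ → 159
review_id=8: ✗
review_id=9: ✓ → 123
review_id=10: ✓ → 85
review_id=11: ✗
length_sum = 183 + 209 + 159 + 123 + 85 = 759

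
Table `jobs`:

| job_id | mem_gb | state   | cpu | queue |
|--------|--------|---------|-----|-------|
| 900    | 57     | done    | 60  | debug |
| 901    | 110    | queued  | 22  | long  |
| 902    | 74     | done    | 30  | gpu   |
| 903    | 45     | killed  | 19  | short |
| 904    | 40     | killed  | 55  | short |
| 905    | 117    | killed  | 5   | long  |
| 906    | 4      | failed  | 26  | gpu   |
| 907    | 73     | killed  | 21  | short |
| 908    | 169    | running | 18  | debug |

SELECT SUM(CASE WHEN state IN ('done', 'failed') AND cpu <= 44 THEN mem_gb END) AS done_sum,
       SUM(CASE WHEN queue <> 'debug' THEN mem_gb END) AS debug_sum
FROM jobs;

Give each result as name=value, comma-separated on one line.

[done_sum: state IN ('done', 'failed') AND cpu <= 44]
job_id=900: ✗
job_id=901: ✗
job_id=902: ✓ → 74
job_id=903: ✗
job_id=904: ✗
job_id=905: ✗
job_id=906: ✓ → 4
job_id=907: ✗
job_id=908: ✗
done_sum = 74 + 4 = 78
—
[debug_sum: queue <> 'debug']
job_id=900: ✗
job_id=901: ✓ → 110
job_id=902: ✓ → 74
job_id=903: ✓ → 45
job_id=904: ✓ → 40
job_id=905: ✓ → 117
job_id=906: ✓ → 4
job_id=907: ✓ → 73
job_id=908: ✗
debug_sum = 110 + 74 + 45 + 40 + 117 + 4 + 73 = 463

done_sum=78, debug_sum=463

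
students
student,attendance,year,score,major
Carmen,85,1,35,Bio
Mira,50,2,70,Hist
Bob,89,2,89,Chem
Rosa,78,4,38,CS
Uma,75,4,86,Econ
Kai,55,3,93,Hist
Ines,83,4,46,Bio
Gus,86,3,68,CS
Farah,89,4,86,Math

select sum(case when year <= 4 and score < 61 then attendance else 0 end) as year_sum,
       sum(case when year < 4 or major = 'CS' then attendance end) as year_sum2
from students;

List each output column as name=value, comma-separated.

year_sum=246, year_sum2=443

[year_sum: year <= 4 and score < 61]
student=Carmen: ✓ → 85
student=Mira: ✗
student=Bob: ✗
student=Rosa: ✓ → 78
student=Uma: ✗
student=Kai: ✗
student=Ines: ✓ → 83
student=Gus: ✗
student=Farah: ✗
year_sum = 85 + 78 + 83 = 246
—
[year_sum2: year < 4 or major = 'CS']
student=Carmen: ✓ → 85
student=Mira: ✓ → 50
student=Bob: ✓ → 89
student=Rosa: ✓ → 78
student=Uma: ✗
student=Kai: ✓ → 55
student=Ines: ✗
student=Gus: ✓ → 86
student=Farah: ✗
year_sum2 = 85 + 50 + 89 + 78 + 55 + 86 = 443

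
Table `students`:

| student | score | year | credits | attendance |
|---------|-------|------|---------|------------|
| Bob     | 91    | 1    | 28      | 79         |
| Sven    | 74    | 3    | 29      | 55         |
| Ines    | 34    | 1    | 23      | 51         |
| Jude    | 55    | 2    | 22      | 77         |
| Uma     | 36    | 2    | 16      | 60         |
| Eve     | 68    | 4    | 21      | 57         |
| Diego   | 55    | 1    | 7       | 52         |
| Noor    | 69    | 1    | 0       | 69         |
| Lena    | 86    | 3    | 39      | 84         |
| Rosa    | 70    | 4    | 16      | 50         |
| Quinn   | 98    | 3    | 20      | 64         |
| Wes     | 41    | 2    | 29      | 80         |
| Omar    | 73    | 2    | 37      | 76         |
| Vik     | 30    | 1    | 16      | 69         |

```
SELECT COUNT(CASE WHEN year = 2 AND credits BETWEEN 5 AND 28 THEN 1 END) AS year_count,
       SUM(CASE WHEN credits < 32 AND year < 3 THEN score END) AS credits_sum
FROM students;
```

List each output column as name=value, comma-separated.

[year_count: year = 2 AND credits BETWEEN 5 AND 28]
student=Bob: ✗
student=Sven: ✗
student=Ines: ✗
student=Jude: ✓ → 1
student=Uma: ✓ → 1
student=Eve: ✗
student=Diego: ✗
student=Noor: ✗
student=Lena: ✗
student=Rosa: ✗
student=Quinn: ✗
student=Wes: ✗
student=Omar: ✗
student=Vik: ✗
year_count = COUNT(1, 1) = 2
—
[credits_sum: credits < 32 AND year < 3]
student=Bob: ✓ → 91
student=Sven: ✗
student=Ines: ✓ → 34
student=Jude: ✓ → 55
student=Uma: ✓ → 36
student=Eve: ✗
student=Diego: ✓ → 55
student=Noor: ✓ → 69
student=Lena: ✗
student=Rosa: ✗
student=Quinn: ✗
student=Wes: ✓ → 41
student=Omar: ✗
student=Vik: ✓ → 30
credits_sum = 91 + 34 + 55 + 36 + 55 + 69 + 41 + 30 = 411

year_count=2, credits_sum=411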